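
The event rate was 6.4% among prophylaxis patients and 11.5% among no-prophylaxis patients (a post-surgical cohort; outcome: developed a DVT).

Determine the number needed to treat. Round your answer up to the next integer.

absolute risk difference = 0.051000
1 / 0.051000 = 19.608 → round up → 20

NNT = 20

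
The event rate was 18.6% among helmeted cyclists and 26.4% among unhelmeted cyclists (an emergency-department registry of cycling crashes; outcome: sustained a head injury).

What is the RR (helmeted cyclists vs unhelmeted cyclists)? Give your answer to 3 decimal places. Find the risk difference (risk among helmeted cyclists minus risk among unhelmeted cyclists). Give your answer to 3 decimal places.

RR = 0.1860 / 0.2640 = 0.705
risk difference = 0.1860 − 0.2640 = -0.078

RR = 0.705; RD = -0.078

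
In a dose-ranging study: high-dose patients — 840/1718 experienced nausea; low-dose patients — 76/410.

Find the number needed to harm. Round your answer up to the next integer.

risk, high-dose patients = 840/1718 = 0.488941
risk, low-dose patients = 76/410 = 0.185366
absolute risk difference = 0.303575
1 / 0.303575 = 3.294 → round up → 4

NNH = 4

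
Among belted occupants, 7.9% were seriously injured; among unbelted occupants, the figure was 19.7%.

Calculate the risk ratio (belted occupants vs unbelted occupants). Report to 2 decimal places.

RR = 0.0790 / 0.1970 = 0.40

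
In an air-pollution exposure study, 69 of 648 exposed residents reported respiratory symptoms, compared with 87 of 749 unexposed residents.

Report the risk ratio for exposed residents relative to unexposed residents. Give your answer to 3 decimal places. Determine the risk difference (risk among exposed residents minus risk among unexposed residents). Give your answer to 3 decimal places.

RR = 0.917; RD = -0.010

risk, exposed residents = 69/648 = 0.1065
risk, unexposed residents = 87/749 = 0.1162
RR = 0.1065 / 0.1162 = 0.917
risk difference = 0.1065 − 0.1162 = -0.010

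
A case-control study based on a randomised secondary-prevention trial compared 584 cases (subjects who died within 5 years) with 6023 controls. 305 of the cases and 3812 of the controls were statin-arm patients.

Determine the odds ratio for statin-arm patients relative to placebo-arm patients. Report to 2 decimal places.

OR = (305 × 2211) / (3812 × 279) = 674355/1063548 ≈ 0.63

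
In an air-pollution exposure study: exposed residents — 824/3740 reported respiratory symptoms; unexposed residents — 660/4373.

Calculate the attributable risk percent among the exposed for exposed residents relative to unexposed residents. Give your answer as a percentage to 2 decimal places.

AR%: 31.50%

risk, exposed residents = 824/3740 = 0.2203
risk, unexposed residents = 660/4373 = 0.1509
AR% = (0.2203 − 0.1509) / 0.2203 = 0.3150 → 31.50%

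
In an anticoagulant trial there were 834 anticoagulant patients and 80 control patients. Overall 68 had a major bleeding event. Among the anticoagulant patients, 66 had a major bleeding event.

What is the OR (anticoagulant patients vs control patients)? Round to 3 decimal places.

OR = 3.352

anticoagulant patients without the outcome: 834 − 66 = 768
control patients with the outcome: 68 − 66 = 2
control patients without the outcome: 80 − 2 = 78
odds, anticoagulant patients = 66/768 = 0.08594
odds, control patients = 2/78 = 0.02564
OR = 0.08594 / 0.02564 = 3.352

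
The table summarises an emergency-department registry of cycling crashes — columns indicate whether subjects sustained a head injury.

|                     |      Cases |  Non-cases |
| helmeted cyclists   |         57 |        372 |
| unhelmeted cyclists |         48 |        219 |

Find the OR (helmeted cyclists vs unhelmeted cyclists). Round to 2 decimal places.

OR ≈ 0.70

odds, helmeted cyclists = 57/372 = 0.1532
odds, unhelmeted cyclists = 48/219 = 0.2192
OR = 0.1532 / 0.2192 = 0.70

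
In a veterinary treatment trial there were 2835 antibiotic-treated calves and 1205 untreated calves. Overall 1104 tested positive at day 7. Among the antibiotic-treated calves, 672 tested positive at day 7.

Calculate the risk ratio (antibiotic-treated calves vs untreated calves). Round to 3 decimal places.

antibiotic-treated calves without the outcome: 2835 − 672 = 2163
untreated calves with the outcome: 1104 − 672 = 432
untreated calves without the outcome: 1205 − 432 = 773
risk, antibiotic-treated calves = 672/2835 = 0.2370
risk, untreated calves = 432/1205 = 0.3585
RR = 0.2370 / 0.3585 = 0.661

RR ≈ 0.661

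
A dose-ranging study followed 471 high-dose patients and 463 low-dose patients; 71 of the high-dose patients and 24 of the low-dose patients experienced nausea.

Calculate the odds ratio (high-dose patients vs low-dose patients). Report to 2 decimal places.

OR = (71 × 439) / (400 × 24) = 31169/9600 ≈ 3.25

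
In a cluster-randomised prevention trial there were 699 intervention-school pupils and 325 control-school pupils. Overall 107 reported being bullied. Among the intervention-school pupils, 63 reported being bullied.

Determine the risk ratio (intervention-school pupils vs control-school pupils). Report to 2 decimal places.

intervention-school pupils without the outcome: 699 − 63 = 636
control-school pupils with the outcome: 107 − 63 = 44
control-school pupils without the outcome: 325 − 44 = 281
risk, intervention-school pupils = 63/699 = 0.0901
risk, control-school pupils = 44/325 = 0.1354
RR = 0.0901 / 0.1354 = 0.67

RR: 0.67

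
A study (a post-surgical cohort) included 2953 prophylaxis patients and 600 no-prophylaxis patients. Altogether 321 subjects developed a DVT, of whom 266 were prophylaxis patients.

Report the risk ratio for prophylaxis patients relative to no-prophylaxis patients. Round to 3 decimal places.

prophylaxis patients without the outcome: 2953 − 266 = 2687
no-prophylaxis patients with the outcome: 321 − 266 = 55
no-prophylaxis patients without the outcome: 600 − 55 = 545
risk, prophylaxis patients = 266/2953 = 0.0901
risk, no-prophylaxis patients = 55/600 = 0.0917
RR = 0.0901 / 0.0917 = 0.983

0.983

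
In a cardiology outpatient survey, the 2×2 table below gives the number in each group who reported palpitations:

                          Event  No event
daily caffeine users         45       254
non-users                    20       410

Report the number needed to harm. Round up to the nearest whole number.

risk, daily caffeine users = 45/299 = 0.150502
risk, non-users = 20/430 = 0.046512
absolute risk difference = 0.103990
1 / 0.103990 = 9.616 → round up → 10

NNH ≈ 10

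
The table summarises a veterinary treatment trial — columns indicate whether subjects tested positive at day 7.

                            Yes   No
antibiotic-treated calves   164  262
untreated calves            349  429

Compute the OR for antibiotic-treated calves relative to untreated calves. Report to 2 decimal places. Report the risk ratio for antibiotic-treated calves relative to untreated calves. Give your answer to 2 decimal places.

OR = (164 × 429) / (262 × 349) = 70356/91438 ≈ 0.77
risk, antibiotic-treated calves = 164/426 = 0.3850
risk, untreated calves = 349/778 = 0.4486
RR = 0.3850 / 0.4486 = 0.86

OR = 0.77; RR = 0.86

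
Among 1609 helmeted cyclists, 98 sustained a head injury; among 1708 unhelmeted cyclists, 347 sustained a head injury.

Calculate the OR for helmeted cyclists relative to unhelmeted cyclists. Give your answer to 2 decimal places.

OR = (98 × 1361) / (1511 × 347) = 133378/524317 ≈ 0.25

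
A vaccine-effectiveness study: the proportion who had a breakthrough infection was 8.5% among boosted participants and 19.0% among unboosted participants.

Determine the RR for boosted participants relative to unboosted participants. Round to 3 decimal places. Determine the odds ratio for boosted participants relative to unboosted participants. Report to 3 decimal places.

RR = 0.0850 / 0.1900 = 0.447
odds, boosted participants = 0.0850/0.9150 = 0.0929
odds, unboosted participants = 0.1900/0.8100 = 0.2346
OR = 0.0929 / 0.2346 = 0.396

RR = 0.447; OR = 0.396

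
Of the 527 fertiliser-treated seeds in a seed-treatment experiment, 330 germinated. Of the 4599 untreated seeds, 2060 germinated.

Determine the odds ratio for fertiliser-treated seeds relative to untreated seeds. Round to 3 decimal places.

OR = (330 × 2539) / (197 × 2060) = 837870/405820 ≈ 2.065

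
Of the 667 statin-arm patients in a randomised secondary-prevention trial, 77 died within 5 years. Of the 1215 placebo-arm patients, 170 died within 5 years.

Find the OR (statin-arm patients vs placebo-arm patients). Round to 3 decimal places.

OR ≈ 0.802

odds, statin-arm patients = 77/590 = 0.1305
odds, placebo-arm patients = 170/1045 = 0.1627
OR = 0.1305 / 0.1627 = 0.802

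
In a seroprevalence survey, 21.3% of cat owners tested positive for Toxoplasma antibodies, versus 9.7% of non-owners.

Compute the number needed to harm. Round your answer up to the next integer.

absolute risk difference = 0.116000
1 / 0.116000 = 8.621 → round up → 9

NNH ≈ 9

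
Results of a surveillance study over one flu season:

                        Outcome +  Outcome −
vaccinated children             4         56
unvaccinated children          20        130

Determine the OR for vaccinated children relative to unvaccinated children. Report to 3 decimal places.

OR = (4 × 130) / (56 × 20) = 520/1120 ≈ 0.464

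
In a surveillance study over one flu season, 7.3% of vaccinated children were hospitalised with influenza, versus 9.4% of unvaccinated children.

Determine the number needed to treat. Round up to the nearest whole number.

48

absolute risk difference = 0.021000
1 / 0.021000 = 47.619 → round up → 48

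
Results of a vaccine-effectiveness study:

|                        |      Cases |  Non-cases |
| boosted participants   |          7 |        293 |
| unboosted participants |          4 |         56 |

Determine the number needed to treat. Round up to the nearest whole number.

NNT = 24

risk, boosted participants = 7/300 = 0.023333
risk, unboosted participants = 4/60 = 0.066667
absolute risk difference = 0.043333
1 / 0.043333 = 23.077 → round up → 24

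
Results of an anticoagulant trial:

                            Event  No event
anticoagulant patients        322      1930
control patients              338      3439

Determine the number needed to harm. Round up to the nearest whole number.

19

risk, anticoagulant patients = 322/2252 = 0.142984
risk, control patients = 338/3777 = 0.089489
absolute risk difference = 0.053495
1 / 0.053495 = 18.693 → round up → 19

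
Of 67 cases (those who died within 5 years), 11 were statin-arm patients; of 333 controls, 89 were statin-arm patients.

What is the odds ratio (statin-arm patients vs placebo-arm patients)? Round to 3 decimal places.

odds, statin-arm patients = 11/89 = 0.1236
odds, placebo-arm patients = 56/244 = 0.2295
OR = 0.1236 / 0.2295 = 0.539

0.539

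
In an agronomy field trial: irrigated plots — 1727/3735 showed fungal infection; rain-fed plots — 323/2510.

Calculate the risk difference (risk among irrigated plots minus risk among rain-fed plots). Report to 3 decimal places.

RD = 0.334

risk, irrigated plots = 1727/3735 = 0.4624
risk, rain-fed plots = 323/2510 = 0.1287
risk difference = 0.4624 − 0.1287 = 0.334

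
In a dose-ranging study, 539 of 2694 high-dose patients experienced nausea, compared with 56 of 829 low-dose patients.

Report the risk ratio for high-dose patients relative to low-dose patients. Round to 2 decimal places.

risk, high-dose patients = 539/2694 = 0.2001
risk, low-dose patients = 56/829 = 0.0676
RR = 0.2001 / 0.0676 = 2.96

RR = 2.96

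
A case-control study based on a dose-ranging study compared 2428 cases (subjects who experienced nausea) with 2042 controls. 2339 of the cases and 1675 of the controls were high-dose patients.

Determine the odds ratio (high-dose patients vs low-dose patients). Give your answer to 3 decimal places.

odds, high-dose patients = 2339/1675 = 1.3964
odds, low-dose patients = 89/367 = 0.2425
OR = 1.3964 / 0.2425 = 5.758

OR ≈ 5.758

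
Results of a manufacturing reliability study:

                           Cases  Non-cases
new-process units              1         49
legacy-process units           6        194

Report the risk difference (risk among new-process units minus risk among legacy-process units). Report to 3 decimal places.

RD: -0.010

risk, new-process units = 1/50 = 0.02000
risk, legacy-process units = 6/200 = 0.03000
risk difference = 0.02000 − 0.03000 = -0.010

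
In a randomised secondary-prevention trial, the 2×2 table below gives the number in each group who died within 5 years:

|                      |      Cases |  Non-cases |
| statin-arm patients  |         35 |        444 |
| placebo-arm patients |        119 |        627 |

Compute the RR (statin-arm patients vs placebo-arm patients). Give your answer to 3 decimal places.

risk, statin-arm patients = 35/479 = 0.0731
risk, placebo-arm patients = 119/746 = 0.1595
RR = 0.0731 / 0.1595 = 0.458

0.458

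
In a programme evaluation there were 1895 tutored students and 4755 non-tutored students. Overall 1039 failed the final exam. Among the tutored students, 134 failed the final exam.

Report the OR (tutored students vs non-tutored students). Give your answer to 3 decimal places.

0.324

tutored students without the outcome: 1895 − 134 = 1761
non-tutored students with the outcome: 1039 − 134 = 905
non-tutored students without the outcome: 4755 − 905 = 3850
OR = (134 × 3850) / (1761 × 905) = 515900/1593705 ≈ 0.324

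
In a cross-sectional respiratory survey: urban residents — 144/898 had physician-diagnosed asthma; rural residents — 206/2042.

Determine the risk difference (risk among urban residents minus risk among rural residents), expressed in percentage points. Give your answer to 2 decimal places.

RD: 5.95

risk, urban residents = 144/898 = 0.1604
risk, rural residents = 206/2042 = 0.1009
risk difference = 0.1604 − 0.1009 = 0.0595 → 5.95 percentage points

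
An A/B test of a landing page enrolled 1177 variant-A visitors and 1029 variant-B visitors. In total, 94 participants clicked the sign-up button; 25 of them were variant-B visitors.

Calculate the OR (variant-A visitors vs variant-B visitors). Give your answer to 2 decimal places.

2.50

variant-A visitors with the outcome: 94 − 25 = 69
variant-A visitors without the outcome: 1177 − 69 = 1108
variant-B visitors without the outcome: 1029 − 25 = 1004
OR = (69 × 1004) / (1108 × 25) = 69276/27700 ≈ 2.50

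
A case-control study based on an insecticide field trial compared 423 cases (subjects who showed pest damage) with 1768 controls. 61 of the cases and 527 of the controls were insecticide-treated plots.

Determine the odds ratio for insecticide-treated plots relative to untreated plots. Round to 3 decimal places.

OR = (61 × 1241) / (527 × 362) = 75701/190774 ≈ 0.397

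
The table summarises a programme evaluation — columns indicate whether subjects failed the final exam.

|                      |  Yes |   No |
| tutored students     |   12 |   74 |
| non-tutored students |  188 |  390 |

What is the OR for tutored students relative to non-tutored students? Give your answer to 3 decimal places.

OR = (12 × 390) / (74 × 188) = 4680/13912 ≈ 0.336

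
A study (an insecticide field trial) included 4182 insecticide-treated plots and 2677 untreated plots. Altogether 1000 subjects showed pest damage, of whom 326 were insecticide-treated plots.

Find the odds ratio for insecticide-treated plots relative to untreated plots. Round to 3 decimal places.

0.251

insecticide-treated plots without the outcome: 4182 − 326 = 3856
untreated plots with the outcome: 1000 − 326 = 674
untreated plots without the outcome: 2677 − 674 = 2003
OR = (326 × 2003) / (3856 × 674) = 652978/2598944 ≈ 0.251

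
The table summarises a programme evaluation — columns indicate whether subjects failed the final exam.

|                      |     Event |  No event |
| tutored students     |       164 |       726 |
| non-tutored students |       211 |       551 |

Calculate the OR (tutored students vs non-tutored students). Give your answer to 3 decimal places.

OR ≈ 0.590

odds, tutored students = 164/726 = 0.2259
odds, non-tutored students = 211/551 = 0.3829
OR = 0.2259 / 0.3829 = 0.590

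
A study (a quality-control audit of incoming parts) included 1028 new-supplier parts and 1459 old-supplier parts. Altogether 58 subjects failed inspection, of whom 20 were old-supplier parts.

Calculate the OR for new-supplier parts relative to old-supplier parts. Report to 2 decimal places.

2.76

new-supplier parts with the outcome: 58 − 20 = 38
new-supplier parts without the outcome: 1028 − 38 = 990
old-supplier parts without the outcome: 1459 − 20 = 1439
OR = (38 × 1439) / (990 × 20) = 54682/19800 ≈ 2.76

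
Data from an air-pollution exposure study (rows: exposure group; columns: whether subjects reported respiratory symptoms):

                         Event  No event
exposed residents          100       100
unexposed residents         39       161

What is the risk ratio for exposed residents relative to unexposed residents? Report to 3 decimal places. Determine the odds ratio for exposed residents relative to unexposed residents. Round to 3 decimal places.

RR = 2.564; OR = 4.128

risk, exposed residents = 100/200 = 0.5000
risk, unexposed residents = 39/200 = 0.1950
RR = 0.5000 / 0.1950 = 2.564
OR = (100 × 161) / (100 × 39) = 16100/3900 ≈ 4.128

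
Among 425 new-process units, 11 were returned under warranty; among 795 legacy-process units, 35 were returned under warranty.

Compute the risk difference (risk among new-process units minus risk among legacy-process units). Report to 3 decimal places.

risk, new-process units = 11/425 = 0.02588
risk, legacy-process units = 35/795 = 0.04403
risk difference = 0.02588 − 0.04403 = -0.018

RD ≈ -0.018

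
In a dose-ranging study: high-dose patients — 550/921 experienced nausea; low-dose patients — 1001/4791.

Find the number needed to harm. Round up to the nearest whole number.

3

risk, high-dose patients = 550/921 = 0.597177
risk, low-dose patients = 1001/4791 = 0.208933
absolute risk difference = 0.388244
1 / 0.388244 = 2.576 → round up → 3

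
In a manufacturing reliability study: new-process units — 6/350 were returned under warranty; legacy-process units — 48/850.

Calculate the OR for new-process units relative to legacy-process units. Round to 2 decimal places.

odds, new-process units = 6/344 = 0.01744
odds, legacy-process units = 48/802 = 0.05985
OR = 0.01744 / 0.05985 = 0.29

OR ≈ 0.29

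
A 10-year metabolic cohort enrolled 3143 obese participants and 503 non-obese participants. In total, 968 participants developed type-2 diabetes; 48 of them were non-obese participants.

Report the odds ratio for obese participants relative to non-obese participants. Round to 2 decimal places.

obese participants with the outcome: 968 − 48 = 920
obese participants without the outcome: 3143 − 920 = 2223
non-obese participants without the outcome: 503 − 48 = 455
OR = (920 × 455) / (2223 × 48) = 418600/106704 ≈ 3.92

OR = 3.92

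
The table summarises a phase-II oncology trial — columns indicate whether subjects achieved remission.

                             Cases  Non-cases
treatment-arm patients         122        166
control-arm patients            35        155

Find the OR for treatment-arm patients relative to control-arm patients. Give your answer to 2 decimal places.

odds, treatment-arm patients = 122/166 = 0.7349
odds, control-arm patients = 35/155 = 0.2258
OR = 0.7349 / 0.2258 = 3.25

3.25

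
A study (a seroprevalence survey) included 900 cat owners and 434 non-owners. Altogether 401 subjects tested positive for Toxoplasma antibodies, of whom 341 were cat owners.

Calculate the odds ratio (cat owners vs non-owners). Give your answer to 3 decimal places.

3.802

cat owners without the outcome: 900 − 341 = 559
non-owners with the outcome: 401 − 341 = 60
non-owners without the outcome: 434 − 60 = 374
OR = (341 × 374) / (559 × 60) = 127534/33540 ≈ 3.802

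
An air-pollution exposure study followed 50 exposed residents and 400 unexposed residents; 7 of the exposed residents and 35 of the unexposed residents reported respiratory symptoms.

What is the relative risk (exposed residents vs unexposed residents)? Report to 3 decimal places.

risk, exposed residents = 7/50 = 0.1400
risk, unexposed residents = 35/400 = 0.0875
RR = 0.1400 / 0.0875 = 1.600

RR: 1.600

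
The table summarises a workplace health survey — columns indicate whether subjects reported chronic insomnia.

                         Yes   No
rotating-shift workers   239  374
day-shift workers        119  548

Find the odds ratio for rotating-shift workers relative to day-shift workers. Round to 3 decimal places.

OR = (239 × 548) / (374 × 119) = 130972/44506 ≈ 2.943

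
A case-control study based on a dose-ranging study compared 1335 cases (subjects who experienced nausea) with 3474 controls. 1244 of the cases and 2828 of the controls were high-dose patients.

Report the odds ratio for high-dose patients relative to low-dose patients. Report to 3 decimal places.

OR = (1244 × 646) / (2828 × 91) = 803624/257348 ≈ 3.123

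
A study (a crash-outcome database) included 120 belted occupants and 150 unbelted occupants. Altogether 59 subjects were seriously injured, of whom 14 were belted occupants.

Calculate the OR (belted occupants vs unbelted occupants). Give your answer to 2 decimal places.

OR: 0.31

belted occupants without the outcome: 120 − 14 = 106
unbelted occupants with the outcome: 59 − 14 = 45
unbelted occupants without the outcome: 150 − 45 = 105
odds, belted occupants = 14/106 = 0.1321
odds, unbelted occupants = 45/105 = 0.4286
OR = 0.1321 / 0.4286 = 0.31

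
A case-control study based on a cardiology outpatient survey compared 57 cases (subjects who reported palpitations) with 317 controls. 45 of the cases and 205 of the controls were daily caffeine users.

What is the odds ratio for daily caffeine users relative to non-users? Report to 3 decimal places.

OR = (45 × 112) / (205 × 12) = 5040/2460 ≈ 2.049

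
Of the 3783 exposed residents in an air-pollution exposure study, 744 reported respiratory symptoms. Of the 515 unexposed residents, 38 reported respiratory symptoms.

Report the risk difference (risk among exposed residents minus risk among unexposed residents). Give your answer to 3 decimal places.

0.123

risk, exposed residents = 744/3783 = 0.1967
risk, unexposed residents = 38/515 = 0.0738
risk difference = 0.1967 − 0.0738 = 0.123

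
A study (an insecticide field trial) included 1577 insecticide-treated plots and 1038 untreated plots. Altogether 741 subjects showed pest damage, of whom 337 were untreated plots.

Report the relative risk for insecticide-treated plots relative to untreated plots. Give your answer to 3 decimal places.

0.789

insecticide-treated plots with the outcome: 741 − 337 = 404
insecticide-treated plots without the outcome: 1577 − 404 = 1173
untreated plots without the outcome: 1038 − 337 = 701
risk, insecticide-treated plots = 404/1577 = 0.2562
risk, untreated plots = 337/1038 = 0.3247
RR = 0.2562 / 0.3247 = 0.789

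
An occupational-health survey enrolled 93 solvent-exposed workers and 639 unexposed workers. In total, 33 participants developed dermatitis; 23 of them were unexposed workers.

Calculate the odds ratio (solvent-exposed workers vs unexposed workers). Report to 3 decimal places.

OR = 3.227

solvent-exposed workers with the outcome: 33 − 23 = 10
solvent-exposed workers without the outcome: 93 − 10 = 83
unexposed workers without the outcome: 639 − 23 = 616
OR = (10 × 616) / (83 × 23) = 6160/1909 ≈ 3.227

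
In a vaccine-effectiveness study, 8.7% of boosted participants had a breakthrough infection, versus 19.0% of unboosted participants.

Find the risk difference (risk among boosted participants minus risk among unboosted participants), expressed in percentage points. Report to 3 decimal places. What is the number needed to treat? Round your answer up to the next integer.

risk difference = 0.0870 − 0.1900 = -0.1030 → -10.300 percentage points
absolute risk difference = 0.103000
1 / 0.103000 = 9.709 → round up → 10

RD = -10.300; NNT = 10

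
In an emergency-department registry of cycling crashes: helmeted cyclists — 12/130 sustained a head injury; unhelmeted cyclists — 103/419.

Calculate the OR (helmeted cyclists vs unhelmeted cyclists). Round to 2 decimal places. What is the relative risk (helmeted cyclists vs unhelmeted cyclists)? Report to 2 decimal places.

odds, helmeted cyclists = 12/118 = 0.1017
odds, unhelmeted cyclists = 103/316 = 0.3259
OR = 0.1017 / 0.3259 = 0.31
risk, helmeted cyclists = 12/130 = 0.0923
risk, unhelmeted cyclists = 103/419 = 0.2458
RR = 0.0923 / 0.2458 = 0.38

OR = 0.31; RR = 0.38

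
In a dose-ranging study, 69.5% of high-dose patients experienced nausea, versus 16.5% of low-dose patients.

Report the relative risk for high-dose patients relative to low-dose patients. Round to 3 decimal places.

RR = 0.6950 / 0.1650 = 4.212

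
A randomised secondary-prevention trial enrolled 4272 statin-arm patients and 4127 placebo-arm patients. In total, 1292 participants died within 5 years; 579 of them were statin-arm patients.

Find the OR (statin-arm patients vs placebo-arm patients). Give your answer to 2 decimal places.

statin-arm patients without the outcome: 4272 − 579 = 3693
placebo-arm patients with the outcome: 1292 − 579 = 713
placebo-arm patients without the outcome: 4127 − 713 = 3414
OR = (579 × 3414) / (3693 × 713) = 1976706/2633109 ≈ 0.75

0.75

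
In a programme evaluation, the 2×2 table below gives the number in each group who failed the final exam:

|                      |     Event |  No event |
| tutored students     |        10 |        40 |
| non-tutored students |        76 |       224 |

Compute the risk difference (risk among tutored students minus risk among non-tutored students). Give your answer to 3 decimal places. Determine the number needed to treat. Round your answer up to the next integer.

risk, tutored students = 10/50 = 0.2000
risk, non-tutored students = 76/300 = 0.2533
risk difference = 0.2000 − 0.2533 = -0.053
absolute risk difference = 0.053333
1 / 0.053333 = 18.750 → round up → 19

RD = -0.053; NNT = 19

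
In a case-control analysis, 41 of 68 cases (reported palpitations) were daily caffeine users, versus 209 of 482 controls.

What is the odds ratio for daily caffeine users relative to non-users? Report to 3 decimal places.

OR = (41 × 273) / (209 × 27) = 11193/5643 ≈ 1.984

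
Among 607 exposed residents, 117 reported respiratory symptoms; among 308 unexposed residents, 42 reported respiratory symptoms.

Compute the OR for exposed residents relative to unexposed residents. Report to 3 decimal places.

odds, exposed residents = 117/490 = 0.2388
odds, unexposed residents = 42/266 = 0.1579
OR = 0.2388 / 0.1579 = 1.512

1.512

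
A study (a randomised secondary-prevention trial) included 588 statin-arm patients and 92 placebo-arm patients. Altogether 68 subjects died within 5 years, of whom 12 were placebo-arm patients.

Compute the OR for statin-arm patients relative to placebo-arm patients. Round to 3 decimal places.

statin-arm patients with the outcome: 68 − 12 = 56
statin-arm patients without the outcome: 588 − 56 = 532
placebo-arm patients without the outcome: 92 − 12 = 80
odds, statin-arm patients = 56/532 = 0.1053
odds, placebo-arm patients = 12/80 = 0.1500
OR = 0.1053 / 0.1500 = 0.702

OR ≈ 0.702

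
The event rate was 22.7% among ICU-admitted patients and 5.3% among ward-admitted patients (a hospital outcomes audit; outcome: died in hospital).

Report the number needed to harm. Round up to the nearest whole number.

absolute risk difference = 0.174000
1 / 0.174000 = 5.747 → round up → 6

NNH ≈ 6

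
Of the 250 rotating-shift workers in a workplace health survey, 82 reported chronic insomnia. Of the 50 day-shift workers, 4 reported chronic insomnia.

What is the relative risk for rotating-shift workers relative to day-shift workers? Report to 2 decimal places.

4.10

risk, rotating-shift workers = 82/250 = 0.3280
risk, day-shift workers = 4/50 = 0.0800
RR = 0.3280 / 0.0800 = 4.10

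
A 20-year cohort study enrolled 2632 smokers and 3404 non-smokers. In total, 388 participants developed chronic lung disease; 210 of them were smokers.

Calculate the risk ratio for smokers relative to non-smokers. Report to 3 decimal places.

RR ≈ 1.526

smokers without the outcome: 2632 − 210 = 2422
non-smokers with the outcome: 388 − 210 = 178
non-smokers without the outcome: 3404 − 178 = 3226
risk, smokers = 210/2632 = 0.0798
risk, non-smokers = 178/3404 = 0.0523
RR = 0.0798 / 0.0523 = 1.526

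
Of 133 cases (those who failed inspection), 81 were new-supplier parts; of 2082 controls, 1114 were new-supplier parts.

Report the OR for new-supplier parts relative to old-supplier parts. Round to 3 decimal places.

OR = (81 × 968) / (1114 × 52) = 78408/57928 ≈ 1.354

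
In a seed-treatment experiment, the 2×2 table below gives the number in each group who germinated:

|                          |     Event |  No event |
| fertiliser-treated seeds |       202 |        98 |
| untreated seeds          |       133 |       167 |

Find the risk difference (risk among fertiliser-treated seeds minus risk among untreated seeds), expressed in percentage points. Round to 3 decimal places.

RD = 23.000

risk, fertiliser-treated seeds = 202/300 = 0.6733
risk, untreated seeds = 133/300 = 0.4433
risk difference = 0.6733 − 0.4433 = 0.2300 → 23.000 percentage points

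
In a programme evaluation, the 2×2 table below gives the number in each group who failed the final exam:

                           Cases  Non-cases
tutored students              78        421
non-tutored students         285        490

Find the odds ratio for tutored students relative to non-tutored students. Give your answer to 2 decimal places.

OR: 0.32

odds, tutored students = 78/421 = 0.1853
odds, non-tutored students = 285/490 = 0.5816
OR = 0.1853 / 0.5816 = 0.32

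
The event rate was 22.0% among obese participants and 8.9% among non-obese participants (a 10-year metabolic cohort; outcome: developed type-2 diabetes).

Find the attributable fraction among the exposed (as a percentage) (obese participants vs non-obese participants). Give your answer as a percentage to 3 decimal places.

AR% = (0.2200 − 0.0890) / 0.2200 = 0.5955 → 59.545%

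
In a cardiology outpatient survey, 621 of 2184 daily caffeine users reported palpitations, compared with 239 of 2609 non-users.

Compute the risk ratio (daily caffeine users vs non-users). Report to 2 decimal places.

3.10

risk, daily caffeine users = 621/2184 = 0.2843
risk, non-users = 239/2609 = 0.0916
RR = 0.2843 / 0.0916 = 3.10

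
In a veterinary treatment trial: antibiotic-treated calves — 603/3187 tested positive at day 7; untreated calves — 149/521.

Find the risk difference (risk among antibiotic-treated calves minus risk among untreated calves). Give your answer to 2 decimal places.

RD: -0.10

risk, antibiotic-treated calves = 603/3187 = 0.1892
risk, untreated calves = 149/521 = 0.2860
risk difference = 0.1892 − 0.2860 = -0.10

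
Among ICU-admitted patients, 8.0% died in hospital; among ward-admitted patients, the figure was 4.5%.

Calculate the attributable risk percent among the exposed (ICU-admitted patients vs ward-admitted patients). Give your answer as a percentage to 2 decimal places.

AR% = (0.08000 − 0.04500) / 0.08000 = 0.4375 → 43.75%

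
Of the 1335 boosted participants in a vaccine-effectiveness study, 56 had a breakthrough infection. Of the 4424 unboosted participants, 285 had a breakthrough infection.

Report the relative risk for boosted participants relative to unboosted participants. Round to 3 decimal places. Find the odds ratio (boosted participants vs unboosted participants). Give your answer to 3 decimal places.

RR = 0.651; OR = 0.636

risk, boosted participants = 56/1335 = 0.04195
risk, unboosted participants = 285/4424 = 0.06442
RR = 0.04195 / 0.06442 = 0.651
odds, boosted participants = 56/1279 = 0.04378
odds, unboosted participants = 285/4139 = 0.06886
OR = 0.04378 / 0.06886 = 0.636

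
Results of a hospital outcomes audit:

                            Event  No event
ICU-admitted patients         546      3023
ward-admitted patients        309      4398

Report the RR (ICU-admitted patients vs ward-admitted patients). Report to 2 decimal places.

2.33

risk, ICU-admitted patients = 546/3569 = 0.1530
risk, ward-admitted patients = 309/4707 = 0.0656
RR = 0.1530 / 0.0656 = 2.33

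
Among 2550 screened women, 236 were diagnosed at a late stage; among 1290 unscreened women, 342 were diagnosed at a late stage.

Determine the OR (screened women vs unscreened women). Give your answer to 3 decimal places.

0.283

odds, screened women = 236/2314 = 0.1020
odds, unscreened women = 342/948 = 0.3608
OR = 0.1020 / 0.3608 = 0.283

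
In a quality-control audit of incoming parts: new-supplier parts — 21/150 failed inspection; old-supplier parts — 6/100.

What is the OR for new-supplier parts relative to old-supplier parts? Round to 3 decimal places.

OR = (21 × 94) / (129 × 6) = 1974/774 ≈ 2.550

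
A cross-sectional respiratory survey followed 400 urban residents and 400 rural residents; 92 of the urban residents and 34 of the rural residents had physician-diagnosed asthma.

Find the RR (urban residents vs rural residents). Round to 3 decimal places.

risk, urban residents = 92/400 = 0.2300
risk, rural residents = 34/400 = 0.0850
RR = 0.2300 / 0.0850 = 2.706

2.706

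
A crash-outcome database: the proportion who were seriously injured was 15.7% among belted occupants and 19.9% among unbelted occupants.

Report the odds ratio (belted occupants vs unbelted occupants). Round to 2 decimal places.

0.75

odds, belted occupants = 0.1570/0.8430 = 0.1862
odds, unbelted occupants = 0.1990/0.8010 = 0.2484
OR = 0.1862 / 0.2484 = 0.75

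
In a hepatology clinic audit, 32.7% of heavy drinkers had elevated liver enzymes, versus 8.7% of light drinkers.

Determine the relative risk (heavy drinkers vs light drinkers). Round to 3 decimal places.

RR = 0.3270 / 0.0870 = 3.759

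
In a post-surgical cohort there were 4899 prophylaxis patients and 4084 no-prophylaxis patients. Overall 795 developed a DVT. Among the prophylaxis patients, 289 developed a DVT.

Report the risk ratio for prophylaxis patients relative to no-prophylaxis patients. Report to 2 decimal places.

prophylaxis patients without the outcome: 4899 − 289 = 4610
no-prophylaxis patients with the outcome: 795 − 289 = 506
no-prophylaxis patients without the outcome: 4084 − 506 = 3578
risk, prophylaxis patients = 289/4899 = 0.0590
risk, no-prophylaxis patients = 506/4084 = 0.1239
RR = 0.0590 / 0.1239 = 0.48

RR: 0.48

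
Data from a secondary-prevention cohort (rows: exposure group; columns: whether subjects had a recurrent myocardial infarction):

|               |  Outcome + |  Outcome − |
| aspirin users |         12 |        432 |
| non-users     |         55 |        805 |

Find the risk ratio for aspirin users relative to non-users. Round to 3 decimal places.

risk, aspirin users = 12/444 = 0.02703
risk, non-users = 55/860 = 0.06395
RR = 0.02703 / 0.06395 = 0.423

0.423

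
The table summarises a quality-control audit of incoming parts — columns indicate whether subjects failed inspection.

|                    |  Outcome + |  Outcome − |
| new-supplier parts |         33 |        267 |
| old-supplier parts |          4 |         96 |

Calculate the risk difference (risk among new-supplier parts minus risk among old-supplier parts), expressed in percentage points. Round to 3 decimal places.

7.000

risk, new-supplier parts = 33/300 = 0.11000
risk, old-supplier parts = 4/100 = 0.04000
risk difference = 0.11000 − 0.04000 = 0.07000 → 7.000 percentage points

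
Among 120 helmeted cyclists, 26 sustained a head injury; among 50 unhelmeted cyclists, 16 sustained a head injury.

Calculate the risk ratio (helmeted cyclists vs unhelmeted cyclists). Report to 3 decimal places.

risk, helmeted cyclists = 26/120 = 0.2167
risk, unhelmeted cyclists = 16/50 = 0.3200
RR = 0.2167 / 0.3200 = 0.677

RR = 0.677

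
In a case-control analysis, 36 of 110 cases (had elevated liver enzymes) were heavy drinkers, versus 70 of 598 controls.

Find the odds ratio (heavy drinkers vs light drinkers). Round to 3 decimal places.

OR = (36 × 528) / (70 × 74) = 19008/5180 ≈ 3.669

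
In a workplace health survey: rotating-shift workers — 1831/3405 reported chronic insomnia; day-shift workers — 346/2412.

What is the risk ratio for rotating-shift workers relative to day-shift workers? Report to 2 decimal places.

3.75

risk, rotating-shift workers = 1831/3405 = 0.5377
risk, day-shift workers = 346/2412 = 0.1434
RR = 0.5377 / 0.1434 = 3.75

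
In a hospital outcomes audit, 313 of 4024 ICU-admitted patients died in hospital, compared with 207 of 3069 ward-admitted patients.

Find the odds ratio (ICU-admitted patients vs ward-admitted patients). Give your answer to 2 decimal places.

OR = (313 × 2862) / (3711 × 207) = 895806/768177 ≈ 1.17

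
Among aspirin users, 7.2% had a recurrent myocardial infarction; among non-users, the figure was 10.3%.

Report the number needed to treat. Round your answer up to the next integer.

33

absolute risk difference = 0.031000
1 / 0.031000 = 32.258 → round up → 33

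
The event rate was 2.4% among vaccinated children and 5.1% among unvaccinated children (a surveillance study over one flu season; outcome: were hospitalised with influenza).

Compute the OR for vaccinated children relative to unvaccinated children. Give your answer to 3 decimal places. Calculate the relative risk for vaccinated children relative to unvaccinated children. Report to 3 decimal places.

odds, vaccinated children = 0.02400/0.97600 = 0.02459
odds, unvaccinated children = 0.05100/0.94900 = 0.05374
OR = 0.02459 / 0.05374 = 0.458
RR = 0.02400 / 0.05100 = 0.471

OR = 0.458; RR = 0.471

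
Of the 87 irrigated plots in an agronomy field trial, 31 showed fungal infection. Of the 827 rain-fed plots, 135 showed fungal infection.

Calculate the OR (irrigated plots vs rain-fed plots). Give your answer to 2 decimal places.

OR = (31 × 692) / (56 × 135) = 21452/7560 ≈ 2.84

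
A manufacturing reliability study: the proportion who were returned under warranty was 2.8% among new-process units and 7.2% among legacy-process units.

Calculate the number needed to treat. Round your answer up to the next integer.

23

absolute risk difference = 0.044000
1 / 0.044000 = 22.727 → round up → 23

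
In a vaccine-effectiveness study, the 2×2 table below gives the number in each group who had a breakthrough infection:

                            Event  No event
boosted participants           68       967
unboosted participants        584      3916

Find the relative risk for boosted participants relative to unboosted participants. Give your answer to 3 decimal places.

risk, boosted participants = 68/1035 = 0.0657
risk, unboosted participants = 584/4500 = 0.1298
RR = 0.0657 / 0.1298 = 0.506

0.506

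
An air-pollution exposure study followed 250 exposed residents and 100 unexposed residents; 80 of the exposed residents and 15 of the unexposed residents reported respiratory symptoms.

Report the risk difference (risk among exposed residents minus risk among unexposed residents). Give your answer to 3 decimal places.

risk, exposed residents = 80/250 = 0.3200
risk, unexposed residents = 15/100 = 0.1500
risk difference = 0.3200 − 0.1500 = 0.170

0.170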